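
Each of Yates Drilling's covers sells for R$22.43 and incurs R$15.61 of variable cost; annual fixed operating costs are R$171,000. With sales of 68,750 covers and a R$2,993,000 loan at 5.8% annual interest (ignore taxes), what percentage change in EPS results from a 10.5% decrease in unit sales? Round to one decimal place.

Contribution at this volume is 68,750 × R$6.82 = R$468,875.00.
Operating income = contribution − fixed costs = R$468,875.00 − R$171,000 = R$297,875.00.
Interest = R$173,594.00, so EBIT − I = R$124,281.00.
DCL = total CM / (EBIT − I) = R$468,875.00 / R$124,281.00 = 3.7727.
EPS therefore changes by 3.7727 × (-10.5%) = -39.6%.

-39.6%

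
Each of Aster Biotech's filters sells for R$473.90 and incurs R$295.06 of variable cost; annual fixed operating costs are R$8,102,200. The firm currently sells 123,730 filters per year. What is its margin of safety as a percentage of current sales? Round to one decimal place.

Each unit contributes R$473.90 − R$295.06 = R$178.84. Break-even units = R$8,102,200 ÷ R$178.84 = 45,304.18; break-even revenue = 45,304.18 × R$473.90 = R$21,469,652.09.
Current sales = 123,730 × R$473.90 = R$58,635,647.00.
Margin of safety = (R$58,635,647.00 − R$21,469,652.09) ÷ R$58,635,647.00 = 63.4%.

63.4%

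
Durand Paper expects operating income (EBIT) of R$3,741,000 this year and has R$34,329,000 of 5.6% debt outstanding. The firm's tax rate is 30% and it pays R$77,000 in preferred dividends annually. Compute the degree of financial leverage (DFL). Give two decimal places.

2.19

Annual interest charges come to R$1,922,424.00.
Preferred dividends grossed up pre-tax: R$77,000 / (1 − 0.30) = R$110,000.00.
DFL = EBIT ÷ [EBIT − I − D_p/(1−t)] = R$3,741,000 ÷ [R$3,741,000 − R$1,922,424.00 − R$110,000.00] = R$3,741,000 ÷ R$1,708,576.00 = 2.1895.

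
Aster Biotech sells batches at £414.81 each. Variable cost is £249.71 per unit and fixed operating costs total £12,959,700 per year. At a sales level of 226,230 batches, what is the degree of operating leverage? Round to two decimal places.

At 226,230 units, contribution = 226,230 × £165.10 = £37,350,573.00.
Operating income = contribution − fixed costs = £37,350,573.00 − £12,959,700 = £24,390,873.00.
So DOL = total CM / EBIT = £37,350,573.00 / £24,390,873.00 = 1.5313.

1.53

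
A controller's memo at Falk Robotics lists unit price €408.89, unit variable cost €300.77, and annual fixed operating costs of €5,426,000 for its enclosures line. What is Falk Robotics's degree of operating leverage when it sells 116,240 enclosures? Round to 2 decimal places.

1.76

At 116,240 units, contribution = 116,240 × €108.12 = €12,567,868.80.
Subtracting fixed costs: EBIT = €12,567,868.80 − €5,426,000 = €7,141,868.80.
Degree of operating leverage = €12,567,868.80 / €7,141,868.80 = 1.7597.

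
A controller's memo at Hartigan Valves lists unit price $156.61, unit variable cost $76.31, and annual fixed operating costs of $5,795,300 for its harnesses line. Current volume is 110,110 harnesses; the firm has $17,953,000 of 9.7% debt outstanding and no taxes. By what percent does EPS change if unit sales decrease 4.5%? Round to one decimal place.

-30.5%

At 110,110 units, contribution = 110,110 × $80.30 = $8,841,833.00.
Subtracting fixed costs: EBIT = $8,841,833.00 − $5,795,300 = $3,046,533.00.
Interest = $1,741,441.00, so EBIT − I = $1,305,092.00.
Degree of combined leverage = contribution ÷ (EBIT − I) = $8,841,833.00 ÷ $1,305,092.00 = 6.7749.
EPS therefore changes by 6.7749 × (-4.5%) = -30.5%.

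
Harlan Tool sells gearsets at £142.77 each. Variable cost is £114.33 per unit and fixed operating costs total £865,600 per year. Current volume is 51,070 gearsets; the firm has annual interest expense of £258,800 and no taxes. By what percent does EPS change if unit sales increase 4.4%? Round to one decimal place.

Contribution at this volume is 51,070 × £28.44 = £1,452,430.80.
Subtracting fixed costs: EBIT = £1,452,430.80 − £865,600 = £586,830.80.
After interest of £258,800.00, pre-tax earnings = £328,030.80.
Degree of combined leverage = contribution ÷ (EBIT − I) = £1,452,430.80 ÷ £328,030.80 = 4.4277.
EPS therefore changes by 4.4277 × (+4.4%) = +19.5%.

+19.5%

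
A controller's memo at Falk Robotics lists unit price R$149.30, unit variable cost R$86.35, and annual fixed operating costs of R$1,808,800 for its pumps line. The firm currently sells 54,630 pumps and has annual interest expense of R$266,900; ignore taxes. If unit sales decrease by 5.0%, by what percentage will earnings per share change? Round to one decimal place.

Contribution at this volume is 54,630 × R$62.95 = R$3,438,958.50.
Subtracting fixed costs: EBIT = R$3,438,958.50 − R$1,808,800 = R$1,630,158.50.
After interest of R$266,900.00, pre-tax earnings = R$1,363,258.50.
Degree of combined leverage = contribution ÷ (EBIT − I) = R$3,438,958.50 ÷ R$1,363,258.50 = 2.5226.
%ΔEPS = DCL × %ΔSales = 2.5226 × -5.0% = -12.6%.

-12.6%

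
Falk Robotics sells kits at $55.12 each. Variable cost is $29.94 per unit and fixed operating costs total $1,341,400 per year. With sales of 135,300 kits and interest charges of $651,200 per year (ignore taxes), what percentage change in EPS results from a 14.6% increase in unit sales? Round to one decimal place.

+35.2%

Total contribution margin = 135,300 × $25.18 = $3,406,854.00.
Subtracting fixed costs: EBIT = $3,406,854.00 − $1,341,400 = $2,065,454.00.
After interest of $651,200.00, pre-tax earnings = $1,414,254.00.
DCL = total CM / (EBIT − I) = $3,406,854.00 / $1,414,254.00 = 2.4089.
%ΔEPS = DCL × %ΔSales = 2.4089 × +14.6% = +35.2%.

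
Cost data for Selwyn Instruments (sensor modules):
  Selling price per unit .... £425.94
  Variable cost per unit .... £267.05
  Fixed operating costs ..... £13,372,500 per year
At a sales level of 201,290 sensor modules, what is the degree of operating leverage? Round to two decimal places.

1.72

At 201,290 units, contribution = 201,290 × £158.89 = £31,982,968.10.
Operating income = contribution − fixed costs = £31,982,968.10 − £13,372,500 = £18,610,468.10.
Degree of operating leverage = £31,982,968.10 / £18,610,468.10 = 1.7185.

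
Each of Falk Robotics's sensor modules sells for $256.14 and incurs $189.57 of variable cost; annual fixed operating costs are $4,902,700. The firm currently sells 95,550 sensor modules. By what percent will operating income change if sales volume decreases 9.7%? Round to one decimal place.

-42.3%

Contribution at this volume is 95,550 × $66.57 = $6,360,763.50.
Subtracting fixed costs: EBIT = $6,360,763.50 − $4,902,700 = $1,458,063.50.
So DOL = total CM / EBIT = $6,360,763.50 / $1,458,063.50 = 4.3625.
%ΔEBIT = DOL × %ΔSales = 4.3625 × -9.7% = -42.3%.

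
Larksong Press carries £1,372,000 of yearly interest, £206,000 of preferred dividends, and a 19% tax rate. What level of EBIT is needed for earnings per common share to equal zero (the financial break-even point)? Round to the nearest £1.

£1,626,321

Grossing the preferred dividend up to pre-tax terms: £206,000 / (1 − 0.19) = £254,320.99.
Financial break-even EBIT = interest + D_p ÷ (1 − t) = £1,372,000 + £254,320.99 = £1,626,320.99.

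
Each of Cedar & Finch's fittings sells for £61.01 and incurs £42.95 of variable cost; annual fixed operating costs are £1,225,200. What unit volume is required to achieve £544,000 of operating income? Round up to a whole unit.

Contribution margin per unit = £61.01 − £42.95 = £18.06.
Need Q such that Q × £18.06 − £1,225,200 = £544,000, i.e. Q = £1,769,200 / £18.06 = 97,962.35 → 97,963.

97,963 fittings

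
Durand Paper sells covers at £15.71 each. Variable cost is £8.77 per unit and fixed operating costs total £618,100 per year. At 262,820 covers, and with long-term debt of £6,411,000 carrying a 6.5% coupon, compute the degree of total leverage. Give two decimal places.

2.31

At 262,820 units, contribution = 262,820 × £6.94 = £1,823,970.80.
Subtracting fixed costs: EBIT = £1,823,970.80 − £618,100 = £1,205,870.80. Interest = £416,715.00.
DOL = £1,823,970.80 ÷ £1,205,870.80 = 1.5126; DFL = £1,205,870.80 ÷ £789,155.80 = 1.5281.
Combined leverage = 1.5126 × 1.5281 = 2.3114.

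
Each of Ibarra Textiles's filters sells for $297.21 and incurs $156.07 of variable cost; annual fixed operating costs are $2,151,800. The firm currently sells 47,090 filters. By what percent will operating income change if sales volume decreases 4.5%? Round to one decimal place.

-6.7%

At 47,090 units, contribution = 47,090 × $141.14 = $6,646,282.60.
EBIT = $6,646,282.60 − $2,151,800 = $4,494,482.60.
DOL = contribution ÷ EBIT = $6,646,282.60 ÷ $4,494,482.60 = 1.4788.
So EBIT moves 1.4788 × (-4.5%) = -6.7%.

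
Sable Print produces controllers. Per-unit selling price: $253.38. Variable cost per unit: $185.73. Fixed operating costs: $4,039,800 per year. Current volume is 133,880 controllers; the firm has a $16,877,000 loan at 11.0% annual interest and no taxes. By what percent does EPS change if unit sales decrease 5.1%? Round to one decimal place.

-14.6%

Total contribution margin = 133,880 × $67.65 = $9,056,982.00.
Subtracting fixed costs: EBIT = $9,056,982.00 − $4,039,800 = $5,017,182.00.
After interest of $1,856,470.00, pre-tax earnings = $3,160,712.00.
Degree of combined leverage = contribution ÷ (EBIT − I) = $9,056,982.00 ÷ $3,160,712.00 = 2.8655.
%ΔEPS = DCL × %ΔSales = 2.8655 × -5.1% = -14.6%.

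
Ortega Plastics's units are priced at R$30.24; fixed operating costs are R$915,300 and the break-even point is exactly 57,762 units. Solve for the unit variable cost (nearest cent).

R$14.39

Contribution per unit must be FC / Q = R$915,300 / 57,762 = R$15.8461.
Hence VC = price − CM = R$30.24 − R$15.8461 = R$14.39.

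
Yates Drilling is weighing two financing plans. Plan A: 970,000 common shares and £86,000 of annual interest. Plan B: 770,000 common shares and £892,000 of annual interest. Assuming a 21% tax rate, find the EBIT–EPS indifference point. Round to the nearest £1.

Set EPS_A = EPS_B: (EBIT − £86,000)(1 − 0.21) ÷ 970,000 = (EBIT − £892,000)(1 − 0.21) ÷ 770,000.
Cancelling (1 − t) and cross-multiplying: 770,000·(EBIT − 86,000) = 970,000·(EBIT − 892,000).
EBIT × (970,000 − 770,000) = 892,000 × 970,000 − 86,000 × 770,000 = 799,020,000,000, so EBIT = 799,020,000,000 ÷ 200,000 = 3,995,100.00.

£3,995,100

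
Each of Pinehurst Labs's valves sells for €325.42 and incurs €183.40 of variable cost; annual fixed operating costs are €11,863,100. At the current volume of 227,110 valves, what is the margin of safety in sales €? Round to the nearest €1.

Contribution margin per unit = €325.42 − €183.40 = €142.02. Break-even units = €11,863,100 ÷ €142.02 = 83,531.19; break-even revenue = 83,531.19 × €325.42 = €27,182,720.76.
Actual sales revenue = 227,110 × €325.42 = €73,906,136.20.
Margin of safety = €73,906,136.20 − €27,182,720.76 = €46,723,415.

€46,723,415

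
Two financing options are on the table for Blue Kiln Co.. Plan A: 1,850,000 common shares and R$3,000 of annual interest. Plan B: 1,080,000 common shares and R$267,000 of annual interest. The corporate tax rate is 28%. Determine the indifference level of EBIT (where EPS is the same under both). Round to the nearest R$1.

Set EPS_A = EPS_B: (EBIT − R$3,000)(1 − 0.28) ÷ 1,850,000 = (EBIT − R$267,000)(1 − 0.28) ÷ 1,080,000.
The (1 − t) factor cancels: (EBIT − 3,000) × 1,080,000 = (EBIT − 267,000) × 1,850,000.
EBIT × (1,850,000 − 1,080,000) = 267,000 × 1,850,000 − 3,000 × 1,080,000 = 490,710,000,000, so EBIT = 490,710,000,000 ÷ 770,000 = 637,285.71.

R$637,286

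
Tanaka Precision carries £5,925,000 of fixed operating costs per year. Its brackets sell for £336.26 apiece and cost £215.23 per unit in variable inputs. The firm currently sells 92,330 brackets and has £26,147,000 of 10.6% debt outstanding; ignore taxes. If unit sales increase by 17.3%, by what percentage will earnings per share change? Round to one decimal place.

Total contribution margin = 92,330 × £121.03 = £11,174,699.90.
Subtracting fixed costs: EBIT = £11,174,699.90 − £5,925,000 = £5,249,699.90.
Interest = £2,771,582.00, so EBIT − I = £2,478,117.90.
DCL = total CM / (EBIT − I) = £11,174,699.90 / £2,478,117.90 = 4.5093.
EPS therefore changes by 4.5093 × (+17.3%) = +78.0%.

+78.0%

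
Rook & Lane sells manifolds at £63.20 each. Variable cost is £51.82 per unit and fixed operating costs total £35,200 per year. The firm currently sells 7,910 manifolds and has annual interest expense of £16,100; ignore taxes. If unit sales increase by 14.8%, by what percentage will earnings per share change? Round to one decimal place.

At 7,910 units, contribution = 7,910 × £11.38 = £90,015.80.
EBIT = £90,015.80 − £35,200 = £54,815.80.
Interest = £16,100.00, so EBIT − I = £38,715.80.
Degree of combined leverage = contribution ÷ (EBIT − I) = £90,015.80 ÷ £38,715.80 = 2.3250.
%ΔEPS = DCL × %ΔSales = 2.3250 × +14.8% = +34.4%.

+34.4%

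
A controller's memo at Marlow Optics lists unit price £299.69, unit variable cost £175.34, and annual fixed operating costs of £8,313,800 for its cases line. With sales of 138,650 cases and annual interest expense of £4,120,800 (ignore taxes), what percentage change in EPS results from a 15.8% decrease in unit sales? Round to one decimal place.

At 138,650 units, contribution = 138,650 × £124.35 = £17,241,127.50.
EBIT = £17,241,127.50 − £8,313,800 = £8,927,327.50.
After interest of £4,120,800.00, pre-tax earnings = £4,806,527.50.
DCL = total CM / (EBIT − I) = £17,241,127.50 / £4,806,527.50 = 3.5870.
EPS therefore changes by 3.5870 × (-15.8%) = -56.7%.

-56.7%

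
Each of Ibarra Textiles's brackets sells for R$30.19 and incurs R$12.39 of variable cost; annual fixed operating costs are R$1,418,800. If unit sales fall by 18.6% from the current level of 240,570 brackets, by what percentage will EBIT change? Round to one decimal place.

-27.8%

Total contribution margin = 240,570 × R$17.80 = R$4,282,146.00.
Operating income = contribution − fixed costs = R$4,282,146.00 − R$1,418,800 = R$2,863,346.00.
DOL = contribution ÷ EBIT = R$4,282,146.00 ÷ R$2,863,346.00 = 1.4955.
So EBIT moves 1.4955 × (-18.6%) = -27.8%.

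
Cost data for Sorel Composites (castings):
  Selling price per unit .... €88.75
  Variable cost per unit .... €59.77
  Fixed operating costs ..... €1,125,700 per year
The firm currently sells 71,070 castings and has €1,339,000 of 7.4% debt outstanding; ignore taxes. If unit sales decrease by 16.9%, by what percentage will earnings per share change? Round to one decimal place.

-41.7%

At 71,070 units, contribution = 71,070 × €28.98 = €2,059,608.60.
EBIT = €2,059,608.60 − €1,125,700 = €933,908.60.
Interest = €99,086.00, so EBIT − I = €834,822.60.
Degree of combined leverage = contribution ÷ (EBIT − I) = €2,059,608.60 ÷ €834,822.60 = 2.4671.
%ΔEPS = DCL × %ΔSales = 2.4671 × -16.9% = -41.7%.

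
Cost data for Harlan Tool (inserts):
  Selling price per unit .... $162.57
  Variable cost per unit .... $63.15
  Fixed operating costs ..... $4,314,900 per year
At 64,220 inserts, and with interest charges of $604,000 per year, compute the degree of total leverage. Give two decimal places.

4.36

Contribution at this volume is 64,220 × $99.42 = $6,384,752.40.
Subtracting fixed costs: EBIT = $6,384,752.40 − $4,314,900 = $2,069,852.40. Interest = $604,000.00, so EBIT − I = $1,465,852.40.
Degree of total leverage = total CM / (EBIT − interest) = $6,384,752.40 / $1,465,852.40 = 4.3557.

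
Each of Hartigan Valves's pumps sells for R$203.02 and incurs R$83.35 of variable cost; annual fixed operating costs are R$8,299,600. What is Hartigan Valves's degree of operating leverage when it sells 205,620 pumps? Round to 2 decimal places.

1.51

Total contribution margin = 205,620 × R$119.67 = R$24,606,545.40.
Subtracting fixed costs: EBIT = R$24,606,545.40 − R$8,299,600 = R$16,306,945.40.
So DOL = total CM / EBIT = R$24,606,545.40 / R$16,306,945.40 = 1.5090.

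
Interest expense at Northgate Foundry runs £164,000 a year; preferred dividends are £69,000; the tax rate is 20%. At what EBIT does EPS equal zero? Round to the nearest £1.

Preferred dividends are paid after tax, so their pre-tax equivalent is £69,000 ÷ (1 − 0.20) = £86,250.00.
Financial break-even EBIT = interest + D_p ÷ (1 − t) = £164,000 + £86,250.00 = £250,250.00.

£250,250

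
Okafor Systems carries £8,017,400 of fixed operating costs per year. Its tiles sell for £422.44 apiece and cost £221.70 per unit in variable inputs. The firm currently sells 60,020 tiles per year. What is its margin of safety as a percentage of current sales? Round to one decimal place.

Contribution margin per unit = £422.44 − £221.70 = £200.74. Break-even units = £8,017,400 ÷ £200.74 = 39,939.22; break-even revenue = 39,939.22 × £422.44 = £16,871,926.15.
Actual sales revenue = 60,020 × £422.44 = £25,354,848.80.
Margin of safety = (£25,354,848.80 − £16,871,926.15) ÷ £25,354,848.80 = 33.5%.

33.5%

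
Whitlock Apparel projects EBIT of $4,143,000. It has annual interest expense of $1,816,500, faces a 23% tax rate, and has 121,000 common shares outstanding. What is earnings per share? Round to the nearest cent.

$14.80

Interest = $1,816,500.00, so EBT = $4,143,000 − $1,816,500.00 = $2,326,500.00.
Net income = $2,326,500.00 × (1 − 0.23) = $1,791,405.00.
EPS = $1,791,405.00 ÷ 121,000 = $14.80.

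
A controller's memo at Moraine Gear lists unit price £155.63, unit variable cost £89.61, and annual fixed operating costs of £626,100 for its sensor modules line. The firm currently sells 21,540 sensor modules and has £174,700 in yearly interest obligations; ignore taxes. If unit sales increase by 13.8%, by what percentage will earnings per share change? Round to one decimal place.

Contribution at this volume is 21,540 × £66.02 = £1,422,070.80.
Operating income = contribution − fixed costs = £1,422,070.80 − £626,100 = £795,970.80.
Interest = £174,700.00, so EBIT − I = £621,270.80.
Degree of combined leverage = contribution ÷ (EBIT − I) = £1,422,070.80 ÷ £621,270.80 = 2.2890.
EPS therefore changes by 2.2890 × (+13.8%) = +31.6%.

+31.6%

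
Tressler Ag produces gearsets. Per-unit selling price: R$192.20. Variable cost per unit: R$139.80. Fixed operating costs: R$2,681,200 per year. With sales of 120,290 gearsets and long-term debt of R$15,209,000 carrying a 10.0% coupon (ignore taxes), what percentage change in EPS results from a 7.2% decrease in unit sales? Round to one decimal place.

-21.6%

At 120,290 units, contribution = 120,290 × R$52.40 = R$6,303,196.00.
EBIT = R$6,303,196.00 − R$2,681,200 = R$3,621,996.00.
After interest of R$1,520,900.00, pre-tax earnings = R$2,101,096.00.
Degree of combined leverage = contribution ÷ (EBIT − I) = R$6,303,196.00 ÷ R$2,101,096.00 = 3.0000.
%ΔEPS = DCL × %ΔSales = 3.0000 × -7.2% = -21.6%.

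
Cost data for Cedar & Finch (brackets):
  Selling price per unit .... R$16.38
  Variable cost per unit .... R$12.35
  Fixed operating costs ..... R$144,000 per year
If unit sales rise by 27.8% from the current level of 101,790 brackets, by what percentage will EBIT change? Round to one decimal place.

At 101,790 units, contribution = 101,790 × R$4.03 = R$410,213.70.
Subtracting fixed costs: EBIT = R$410,213.70 − R$144,000 = R$266,213.70.
So DOL = total CM / EBIT = R$410,213.70 / R$266,213.70 = 1.5409.
%ΔEBIT = DOL × %ΔSales = 1.5409 × +27.8% = +42.8%.

+42.8%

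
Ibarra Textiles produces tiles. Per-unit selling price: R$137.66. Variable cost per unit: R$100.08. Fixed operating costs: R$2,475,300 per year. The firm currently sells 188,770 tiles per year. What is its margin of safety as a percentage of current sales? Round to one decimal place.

65.1%

Contribution margin per unit = R$137.66 − R$100.08 = R$37.58. Break-even units = R$2,475,300 ÷ R$37.58 = 65,867.48; break-even revenue = 65,867.48 × R$137.66 = R$9,067,317.67.
Current sales = 188,770 × R$137.66 = R$25,986,078.20.
Margin of safety = (R$25,986,078.20 − R$9,067,317.67) ÷ R$25,986,078.20 = 65.1%.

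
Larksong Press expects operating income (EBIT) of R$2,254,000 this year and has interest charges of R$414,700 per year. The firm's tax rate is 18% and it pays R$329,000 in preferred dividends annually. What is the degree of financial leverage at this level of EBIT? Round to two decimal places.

1.57

Annual interest charges come to R$414,700.00.
Pre-tax preferred-dividend burden = R$329,000 ÷ (1 − 0.18) = R$401,219.51.
DFL = EBIT ÷ [EBIT − I − D_p/(1−t)] = R$2,254,000 ÷ [R$2,254,000 − R$414,700.00 − R$401,219.51] = R$2,254,000 ÷ R$1,438,080.49 = 1.5674.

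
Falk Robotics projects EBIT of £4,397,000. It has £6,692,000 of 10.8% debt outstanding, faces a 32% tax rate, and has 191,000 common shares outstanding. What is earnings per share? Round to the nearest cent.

£13.08

Pre-tax income = £4,397,000 − £722,736.00 = £3,674,264.00.
Net income = £3,674,264.00 × (1 − 0.32) = £2,498,499.52.
EPS = £2,498,499.52 ÷ 191,000 = £13.08.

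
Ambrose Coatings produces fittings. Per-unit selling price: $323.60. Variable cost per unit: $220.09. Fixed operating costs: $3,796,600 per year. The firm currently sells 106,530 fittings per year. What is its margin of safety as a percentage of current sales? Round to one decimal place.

Unit CM = price − variable cost = $323.60 − $220.09 = $103.51. Break-even units = $3,796,600 ÷ $103.51 = 36,678.58; break-even revenue = 36,678.58 × $323.60 = $11,869,189.06.
Current sales = 106,530 × $323.60 = $34,473,108.00.
Margin of safety = ($34,473,108.00 − $11,869,189.06) ÷ $34,473,108.00 = 65.6%.

65.6%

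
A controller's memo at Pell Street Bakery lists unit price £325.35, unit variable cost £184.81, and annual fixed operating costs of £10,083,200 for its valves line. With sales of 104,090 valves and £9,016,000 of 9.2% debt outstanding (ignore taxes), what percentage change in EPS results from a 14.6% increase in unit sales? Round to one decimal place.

Total contribution margin = 104,090 × £140.54 = £14,628,808.60.
EBIT = £14,628,808.60 − £10,083,200 = £4,545,608.60.
Interest = £829,472.00, so EBIT − I = £3,716,136.60.
DCL = total CM / (EBIT − I) = £14,628,808.60 / £3,716,136.60 = 3.9366.
EPS therefore changes by 3.9366 × (+14.6%) = +57.5%.

+57.5%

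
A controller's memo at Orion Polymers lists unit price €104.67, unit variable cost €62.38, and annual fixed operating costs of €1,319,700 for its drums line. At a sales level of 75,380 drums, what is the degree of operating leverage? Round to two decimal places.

At 75,380 units, contribution = 75,380 × €42.29 = €3,187,820.20.
Operating income = contribution − fixed costs = €3,187,820.20 − €1,319,700 = €1,868,120.20.
Degree of operating leverage = €3,187,820.20 / €1,868,120.20 = 1.7064.

1.71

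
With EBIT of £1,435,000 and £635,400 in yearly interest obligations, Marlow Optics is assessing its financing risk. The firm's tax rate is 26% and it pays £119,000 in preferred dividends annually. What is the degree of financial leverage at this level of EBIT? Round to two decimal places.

Interest = £635,400.00.
Preferred dividends grossed up pre-tax: £119,000 / (1 − 0.26) = £160,810.81.
DFL = EBIT ÷ [EBIT − I − D_p/(1−t)] = £1,435,000 ÷ [£1,435,000 − £635,400.00 − £160,810.81] = £1,435,000 ÷ £638,789.19 = 2.2464.

2.25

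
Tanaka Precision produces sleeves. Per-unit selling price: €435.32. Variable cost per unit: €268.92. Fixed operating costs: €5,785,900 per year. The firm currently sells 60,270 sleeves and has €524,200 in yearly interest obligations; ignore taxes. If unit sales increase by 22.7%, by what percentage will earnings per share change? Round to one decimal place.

+61.2%

At 60,270 units, contribution = 60,270 × €166.40 = €10,028,928.00.
EBIT = €10,028,928.00 − €5,785,900 = €4,243,028.00.
After interest of €524,200.00, pre-tax earnings = €3,718,828.00.
Degree of combined leverage = contribution ÷ (EBIT − I) = €10,028,928.00 ÷ €3,718,828.00 = 2.6968.
%ΔEPS = DCL × %ΔSales = 2.6968 × +22.7% = +61.2%.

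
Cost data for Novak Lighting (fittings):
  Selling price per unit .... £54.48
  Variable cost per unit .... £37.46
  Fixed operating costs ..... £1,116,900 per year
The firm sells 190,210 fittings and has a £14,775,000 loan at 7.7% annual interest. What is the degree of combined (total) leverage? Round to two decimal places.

3.29

Total contribution margin = 190,210 × £17.02 = £3,237,374.20.
EBIT = £3,237,374.20 − £1,116,900 = £2,120,474.20. Interest = £1,137,675.00.
DOL = £3,237,374.20 ÷ £2,120,474.20 = 1.5267; DFL = £2,120,474.20 ÷ £982,799.20 = 2.1576.
Combined leverage = 1.5267 × 2.1576 = 3.2940.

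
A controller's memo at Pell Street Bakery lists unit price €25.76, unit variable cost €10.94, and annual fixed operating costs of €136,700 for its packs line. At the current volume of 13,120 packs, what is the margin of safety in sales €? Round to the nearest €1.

Contribution margin per unit = €25.76 − €10.94 = €14.82. Break-even units = €136,700 ÷ €14.82 = 9,224.02; break-even revenue = 9,224.02 × €25.76 = €237,610.80.
Actual sales revenue = 13,120 × €25.76 = €337,971.20.
Margin of safety = €337,971.20 − €237,610.80 = €100,360.

€100,360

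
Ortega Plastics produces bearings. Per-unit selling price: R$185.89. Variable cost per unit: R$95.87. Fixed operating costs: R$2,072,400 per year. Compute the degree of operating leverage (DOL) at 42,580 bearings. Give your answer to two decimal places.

Contribution at this volume is 42,580 × R$90.02 = R$3,833,051.60.
Subtracting fixed costs: EBIT = R$3,833,051.60 − R$2,072,400 = R$1,760,651.60.
Degree of operating leverage = R$3,833,051.60 / R$1,760,651.60 = 2.1771.

2.18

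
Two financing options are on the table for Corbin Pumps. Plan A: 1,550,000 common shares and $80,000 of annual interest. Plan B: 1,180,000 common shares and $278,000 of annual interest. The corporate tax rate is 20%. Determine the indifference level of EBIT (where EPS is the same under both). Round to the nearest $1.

At indifference, (EBIT − 80,000)(1 − t)/1,550,000 = (EBIT − 278,000)(1 − t)/1,180,000.
The (1 − t) factor cancels: (EBIT − 80,000) × 1,180,000 = (EBIT − 278,000) × 1,550,000.
EBIT × (1,550,000 − 1,180,000) = 278,000 × 1,550,000 − 80,000 × 1,180,000 = 336,500,000,000, so EBIT = 336,500,000,000 ÷ 370,000 = 909,459.46.

$909,459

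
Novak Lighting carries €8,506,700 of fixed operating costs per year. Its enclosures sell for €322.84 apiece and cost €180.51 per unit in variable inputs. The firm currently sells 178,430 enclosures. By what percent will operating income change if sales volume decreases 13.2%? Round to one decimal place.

-19.8%

Total contribution margin = 178,430 × €142.33 = €25,395,941.90.
EBIT = €25,395,941.90 − €8,506,700 = €16,889,241.90.
So DOL = total CM / EBIT = €25,395,941.90 / €16,889,241.90 = 1.5037.
Operating income changes by 1.5037 × -13.2% = -19.8%.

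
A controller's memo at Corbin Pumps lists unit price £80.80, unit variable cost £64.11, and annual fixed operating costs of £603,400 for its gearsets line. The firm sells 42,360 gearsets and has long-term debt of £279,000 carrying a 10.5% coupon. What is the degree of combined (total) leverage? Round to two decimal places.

9.52

Total contribution margin = 42,360 × £16.69 = £706,988.40.
Subtracting fixed costs: EBIT = £706,988.40 − £603,400 = £103,588.40. Interest = £29,295.00.
DOL = £706,988.40 ÷ £103,588.40 = 6.8250; DFL = £103,588.40 ÷ £74,293.40 = 1.3943.
Combined leverage = 6.8250 × 1.3943 = 9.5161.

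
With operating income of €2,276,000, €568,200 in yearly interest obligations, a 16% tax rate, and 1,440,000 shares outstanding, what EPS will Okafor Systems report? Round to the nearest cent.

€1.00

Interest = €568,200.00, so EBT = €2,276,000 − €568,200.00 = €1,707,800.00.
After tax at 16%: net income = €1,707,800.00 × 0.84 = €1,434,552.00.
Per share: €1,434,552.00 / 1,440,000 shares = €1.00.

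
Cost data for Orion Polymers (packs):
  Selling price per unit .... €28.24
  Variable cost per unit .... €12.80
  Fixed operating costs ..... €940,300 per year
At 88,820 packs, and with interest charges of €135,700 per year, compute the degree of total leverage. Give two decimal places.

Total contribution margin = 88,820 × €15.44 = €1,371,380.80.
Subtracting fixed costs: EBIT = €1,371,380.80 − €940,300 = €431,080.80. Interest = €135,700.00, so EBIT − I = €295,380.80.
Degree of total leverage = total CM / (EBIT − interest) = €1,371,380.80 / €295,380.80 = 4.6428.

4.64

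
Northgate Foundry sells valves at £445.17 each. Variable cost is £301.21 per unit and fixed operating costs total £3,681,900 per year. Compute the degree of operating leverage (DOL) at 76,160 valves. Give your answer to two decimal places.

Total contribution margin = 76,160 × £143.96 = £10,963,993.60.
Subtracting fixed costs: EBIT = £10,963,993.60 − £3,681,900 = £7,282,093.60.
So DOL = total CM / EBIT = £10,963,993.60 / £7,282,093.60 = 1.5056.

1.51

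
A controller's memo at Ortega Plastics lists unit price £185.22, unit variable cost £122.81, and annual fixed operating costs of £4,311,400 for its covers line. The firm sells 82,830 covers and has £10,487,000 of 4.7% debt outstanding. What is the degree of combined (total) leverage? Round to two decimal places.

Total contribution margin = 82,830 × £62.41 = £5,169,420.30.
Subtracting fixed costs: EBIT = £5,169,420.30 − £4,311,400 = £858,020.30. Interest = £492,889.00.
DOL = £5,169,420.30 ÷ £858,020.30 = 6.0248; DFL = £858,020.30 ÷ £365,131.30 = 2.3499.
DCL = DOL × DFL = 6.0248 × 2.3499 = 14.1577.

14.16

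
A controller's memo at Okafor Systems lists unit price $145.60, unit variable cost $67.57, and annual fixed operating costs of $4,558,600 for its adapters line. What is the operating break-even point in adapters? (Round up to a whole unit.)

Each unit contributes $145.60 − $67.57 = $78.03.
Break-even Q = $4,558,600 / $78.03 = 58,421.12 → 58,422 adapters.

58,422 adapters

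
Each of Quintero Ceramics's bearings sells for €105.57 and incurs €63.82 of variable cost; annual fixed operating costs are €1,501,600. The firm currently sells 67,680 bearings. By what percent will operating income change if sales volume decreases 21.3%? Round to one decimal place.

Contribution at this volume is 67,680 × €41.75 = €2,825,640.00.
EBIT = €2,825,640.00 − €1,501,600 = €1,324,040.00.
So DOL = total CM / EBIT = €2,825,640.00 / €1,324,040.00 = 2.1341.
%ΔEBIT = DOL × %ΔSales = 2.1341 × -21.3% = -45.5%.

-45.5%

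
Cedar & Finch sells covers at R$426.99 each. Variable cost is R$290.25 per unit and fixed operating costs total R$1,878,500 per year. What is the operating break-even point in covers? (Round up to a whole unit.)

13,738 covers

Unit CM = price − variable cost = R$426.99 − R$290.25 = R$136.74.
Units to break even: R$1,878,500 ÷ R$136.74 = 13,737.75, rounded up to 13,738.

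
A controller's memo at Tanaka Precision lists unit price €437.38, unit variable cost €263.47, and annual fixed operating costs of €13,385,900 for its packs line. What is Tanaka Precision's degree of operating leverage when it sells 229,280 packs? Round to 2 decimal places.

1.51

At 229,280 units, contribution = 229,280 × €173.91 = €39,874,084.80.
Subtracting fixed costs: EBIT = €39,874,084.80 − €13,385,900 = €26,488,184.80.
So DOL = total CM / EBIT = €39,874,084.80 / €26,488,184.80 = 1.5054.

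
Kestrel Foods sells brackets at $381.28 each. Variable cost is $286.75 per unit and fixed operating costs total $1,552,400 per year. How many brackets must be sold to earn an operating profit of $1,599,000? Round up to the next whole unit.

33,338 brackets

Contribution margin per unit = $381.28 − $286.75 = $94.53.
Units = (FC + target) / CM = ($1,552,400 + $1,599,000) / $94.53 = 33,337.56, so 33,338 brackets.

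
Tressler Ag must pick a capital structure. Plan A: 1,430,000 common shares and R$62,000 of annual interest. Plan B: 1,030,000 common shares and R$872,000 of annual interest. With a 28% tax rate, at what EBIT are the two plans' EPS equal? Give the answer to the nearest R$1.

R$2,957,750

At indifference, (EBIT − 62,000)(1 − t)/1,430,000 = (EBIT − 872,000)(1 − t)/1,030,000.
Cancelling (1 − t) and cross-multiplying: 1,030,000·(EBIT − 62,000) = 1,430,000·(EBIT − 872,000).
EBIT × (1,430,000 − 1,030,000) = 872,000 × 1,430,000 − 62,000 × 1,030,000 = 1,183,100,000,000, so EBIT = 1,183,100,000,000 ÷ 400,000 = 2,957,750.00.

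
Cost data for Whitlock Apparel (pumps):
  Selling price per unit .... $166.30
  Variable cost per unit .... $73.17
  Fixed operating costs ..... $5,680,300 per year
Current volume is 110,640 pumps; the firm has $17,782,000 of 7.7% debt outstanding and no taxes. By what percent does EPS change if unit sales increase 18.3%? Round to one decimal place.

+57.9%

At 110,640 units, contribution = 110,640 × $93.13 = $10,303,903.20.
EBIT = $10,303,903.20 − $5,680,300 = $4,623,603.20.
After interest of $1,369,214.00, pre-tax earnings = $3,254,389.20.
DCL = total CM / (EBIT − I) = $10,303,903.20 / $3,254,389.20 = 3.1662.
EPS therefore changes by 3.1662 × (+18.3%) = +57.9%.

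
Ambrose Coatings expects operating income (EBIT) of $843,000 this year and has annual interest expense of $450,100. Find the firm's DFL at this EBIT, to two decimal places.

2.15

Interest = $450,100.00.
DFL = EBIT ÷ (EBIT − I) = $843,000 ÷ ($843,000 − $450,100.00) = $843,000 ÷ $392,900.00 = 2.1456.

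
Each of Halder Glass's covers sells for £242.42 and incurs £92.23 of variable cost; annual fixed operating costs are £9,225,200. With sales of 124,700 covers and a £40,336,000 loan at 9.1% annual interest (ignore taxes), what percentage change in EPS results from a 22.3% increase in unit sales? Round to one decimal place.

At 124,700 units, contribution = 124,700 × £150.19 = £18,728,693.00.
Operating income = contribution − fixed costs = £18,728,693.00 − £9,225,200 = £9,503,493.00.
After interest of £3,670,576.00, pre-tax earnings = £5,832,917.00.
DCL = total CM / (EBIT − I) = £18,728,693.00 / £5,832,917.00 = 3.2109.
%ΔEPS = DCL × %ΔSales = 3.2109 × +22.3% = +71.6%.

+71.6%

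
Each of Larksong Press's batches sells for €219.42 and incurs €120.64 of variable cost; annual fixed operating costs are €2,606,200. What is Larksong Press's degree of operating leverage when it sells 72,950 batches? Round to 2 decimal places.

1.57

Total contribution margin = 72,950 × €98.78 = €7,206,001.00.
Subtracting fixed costs: EBIT = €7,206,001.00 − €2,606,200 = €4,599,801.00.
So DOL = total CM / EBIT = €7,206,001.00 / €4,599,801.00 = 1.5666.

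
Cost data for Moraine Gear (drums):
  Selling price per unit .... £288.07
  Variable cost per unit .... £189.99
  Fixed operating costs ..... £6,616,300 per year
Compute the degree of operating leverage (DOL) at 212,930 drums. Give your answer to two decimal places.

1.46

Contribution at this volume is 212,930 × £98.08 = £20,884,174.40.
Operating income = contribution − fixed costs = £20,884,174.40 − £6,616,300 = £14,267,874.40.
Degree of operating leverage = £20,884,174.40 / £14,267,874.40 = 1.4637.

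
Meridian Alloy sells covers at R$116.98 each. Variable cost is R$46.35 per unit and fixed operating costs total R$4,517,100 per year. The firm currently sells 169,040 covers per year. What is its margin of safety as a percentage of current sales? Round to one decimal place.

62.2%

Each unit contributes R$116.98 − R$46.35 = R$70.63. Break-even units = R$4,517,100 ÷ R$70.63 = 63,954.41; break-even revenue = 63,954.41 × R$116.98 = R$7,481,386.92.
Current sales = 169,040 × R$116.98 = R$19,774,299.20.
Margin of safety = (R$19,774,299.20 − R$7,481,386.92) ÷ R$19,774,299.20 = 62.2%.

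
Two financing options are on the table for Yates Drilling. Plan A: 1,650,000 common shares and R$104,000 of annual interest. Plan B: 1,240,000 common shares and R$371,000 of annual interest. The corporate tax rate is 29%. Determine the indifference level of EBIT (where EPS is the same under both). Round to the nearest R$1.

R$1,178,512

Set EPS_A = EPS_B: (EBIT − R$104,000)(1 − 0.29) ÷ 1,650,000 = (EBIT − R$371,000)(1 − 0.29) ÷ 1,240,000.
Cancelling (1 − t) and cross-multiplying: 1,240,000·(EBIT − 104,000) = 1,650,000·(EBIT − 371,000).
Solving, EBIT = (371,000·1,650,000 − 104,000·1,240,000) / (1,650,000 − 1,240,000) = 483,190,000,000 / 410,000 = 1,178,512.20.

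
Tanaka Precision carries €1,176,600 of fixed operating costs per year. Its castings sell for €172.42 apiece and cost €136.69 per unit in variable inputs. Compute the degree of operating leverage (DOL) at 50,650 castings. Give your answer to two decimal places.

2.86

Total contribution margin = 50,650 × €35.73 = €1,809,724.50.
Subtracting fixed costs: EBIT = €1,809,724.50 − €1,176,600 = €633,124.50.
DOL = contribution ÷ EBIT = €1,809,724.50 ÷ €633,124.50 = 2.8584.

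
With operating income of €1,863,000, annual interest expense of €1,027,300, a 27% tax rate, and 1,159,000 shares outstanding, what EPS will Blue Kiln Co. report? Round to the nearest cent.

€0.53

Pre-tax income = €1,863,000 − €1,027,300.00 = €835,700.00.
Net income = €835,700.00 × (1 − 0.27) = €610,061.00.
Per share: €610,061.00 / 1,159,000 shares = €0.53.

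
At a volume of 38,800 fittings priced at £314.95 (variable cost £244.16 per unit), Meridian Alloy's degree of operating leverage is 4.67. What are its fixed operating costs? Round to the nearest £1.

Contribution at this volume is 38,800 × £70.79 = £2,746,652.00.
Since DOL = CM ÷ EBIT, EBIT = £2,746,652.00 ÷ 4.67 = £588,148.18.
And FC = contribution − EBIT = £2,746,652.00 − £588,148.18 = £2,158,504.

£2,158,504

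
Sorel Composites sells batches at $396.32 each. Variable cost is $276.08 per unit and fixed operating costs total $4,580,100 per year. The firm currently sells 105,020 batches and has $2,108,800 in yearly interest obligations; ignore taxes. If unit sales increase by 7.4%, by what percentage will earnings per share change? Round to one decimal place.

+15.7%

Contribution at this volume is 105,020 × $120.24 = $12,627,604.80.
EBIT = $12,627,604.80 − $4,580,100 = $8,047,504.80.
After interest of $2,108,800.00, pre-tax earnings = $5,938,704.80.
DCL = total CM / (EBIT − I) = $12,627,604.80 / $5,938,704.80 = 2.1263.
%ΔEPS = DCL × %ΔSales = 2.1263 × +7.4% = +15.7%.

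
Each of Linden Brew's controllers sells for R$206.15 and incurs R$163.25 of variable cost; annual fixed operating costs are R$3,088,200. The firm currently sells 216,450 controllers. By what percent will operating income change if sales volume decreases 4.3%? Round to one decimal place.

-6.4%

Contribution at this volume is 216,450 × R$42.90 = R$9,285,705.00.
EBIT = R$9,285,705.00 − R$3,088,200 = R$6,197,505.00.
Degree of operating leverage = R$9,285,705.00 / R$6,197,505.00 = 1.4983.
%ΔEBIT = DOL × %ΔSales = 1.4983 × -4.3% = -6.4%.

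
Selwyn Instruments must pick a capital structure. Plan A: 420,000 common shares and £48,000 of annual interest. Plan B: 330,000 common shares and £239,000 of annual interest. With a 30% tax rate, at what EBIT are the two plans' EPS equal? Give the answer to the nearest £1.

£939,333

At indifference, (EBIT − 48,000)(1 − t)/420,000 = (EBIT − 239,000)(1 − t)/330,000.
The (1 − t) factor cancels: (EBIT − 48,000) × 330,000 = (EBIT − 239,000) × 420,000.
EBIT × (420,000 − 330,000) = 239,000 × 420,000 − 48,000 × 330,000 = 84,540,000,000, so EBIT = 84,540,000,000 ÷ 90,000 = 939,333.33.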